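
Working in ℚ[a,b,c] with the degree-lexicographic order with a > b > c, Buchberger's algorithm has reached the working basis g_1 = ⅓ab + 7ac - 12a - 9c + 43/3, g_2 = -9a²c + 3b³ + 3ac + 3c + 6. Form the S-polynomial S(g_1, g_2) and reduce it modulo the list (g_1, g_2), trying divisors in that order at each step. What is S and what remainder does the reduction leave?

S(g_1, g_2) = 21a²c² + ⅓b⁴ - 36a²c + ⅓abc - 27ac² + 43ac + ⅓bc + ⅔b; remainder on division = ⅓b⁴ + 7b³c - 27ac² - 12b³ + 43ac + ⅓bc + 16c² + ⅔b - 37/3c - 24.

lcm(LM(g_1), LM(g_2)) = a²bc.
S = (lcm/LT(g_1))·g_1 − (lcm/LT(g_2))·g_2 = 21a²c² + ⅓b⁴ - 36a²c + ⅓abc - 27ac² + 43ac + ⅓bc + ⅔b.
Reduce S modulo (g_1, g_2) in that order:
  leading term a²c²: subtract (-7/3c)·g_2 from 21a²c² + ⅓b⁴ - 36a²c + ⅓abc - 27ac² + 43ac + ⅓bc + ⅔b → ⅓b⁴ + 7b³c - 36a²c + ⅓abc - 20ac² + 43ac + ⅓bc + 7c² + ⅔b + 14c
  leading term b⁴: no divisor's leading term divides it; move ⅓b⁴ to the remainder.
  leading term b³c: no divisor's leading term divides it; move 7b³c to the remainder.
  leading term a²c: subtract (4)·g_2 from -36a²c + ⅓abc - 20ac² + 43ac + ⅓bc + 7c² + ⅔b + 14c → ⅓abc - 20ac² - 12b³ + 31ac + ⅓bc + 7c² + ⅔b + 2c - 24
  leading term abc: subtract (c)·g_1 from ⅓abc - 20ac² - 12b³ + 31ac + ⅓bc + 7c² + ⅔b + 2c - 24 → -27ac² - 12b³ + 43ac + ⅓bc + 16c² + ⅔b - 37/3c - 24
  leading term ac²: no divisor's leading term divides it; move -27ac² to the remainder.
  leading term b³: no divisor's leading term divides it; move -12b³ to the remainder.
  leading term ac: no divisor's leading term divides it; move 43ac to the remainder.
  leading term bc: no divisor's leading term divides it; move ⅓bc to the remainder.
  leading term c²: no divisor's leading term divides it; move 16c² to the remainder.
  leading term b: no divisor's leading term divides it; move ⅔b to the remainder.
  leading term c: no divisor's leading term divides it; move -37/3c to the remainder.
  leading term 1: no divisor's leading term divides it; move -24 to the remainder.
The remainder ⅓b⁴ + 7b³c - 27ac² - 12b³ + 43ac + ⅓bc + 16c² + ⅔b - 37/3c - 24 is nonzero, so it would be added as the next basis element.
This is the inner loop of Buchberger's algorithm — each nonzero remainder becomes a new basis element.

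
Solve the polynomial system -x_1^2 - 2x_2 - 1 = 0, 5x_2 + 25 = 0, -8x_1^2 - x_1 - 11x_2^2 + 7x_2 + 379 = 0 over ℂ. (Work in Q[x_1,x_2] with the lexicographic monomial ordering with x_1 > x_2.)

Compute a lex Gröbner basis by Buchberger's algorithm.
f_1 = -x_1^2 - 2x_2 - 1, LT = x_1^2.
f_2 = 5x_2 + 25, LT = x_2.
f_3 = -8x_1^2 - x_1 - 11x_2^2 + 7x_2 + 379, LT = x_1^2.

S(f_1,f_3): lcm = x_1^2. S = -1/8x_1 - 11/8x_2^2 + 23/8x_2 + 387/8.
  leading term x_1: no divisor's leading term divides it; move -1/8x_1 to the remainder.
  leading term x_2^2: subtract (-11/40x_2)·f_2 from -11/8x_2^2 + 23/8x_2 + 387/8 → 39/4x_2 + 387/8
  leading term x_2: subtract (39/20)·f_2 from 39/4x_2 + 387/8 → -3/8
  leading term 1: no divisor's leading term divides it; move -3/8 to the remainder.
  remainder -1/8x_1 - 3/8 ≠ 0; add h_4 = -1/8x_1 - 3/8 to the basis.

The other S-polynomials (S(f_1,f_2), S(f_2,f_3), S(f_1,h_4), S(f_2,h_4), S(f_3,h_4)) all reduce to 0 modulo the current basis, so we have a Gröbner basis.
Inter-reduce: drop elements whose leading term is divisible by another's, tail-reduce, and make monic.
Reduced Gröbner basis: {x_1 + 3, x_2 + 5}.

Elimination: the polynomial x_2 + 5 lies in the elimination ideal for x_2, so x_2 ∈ {-5}. For each such x_2, the remaining basis elements (now univariate) give the rest of the solution.
  x_2 = -5: the earlier basis element becomes x_1 + 3 = 0, giving x_1 = -3 — point (-3, -5).

{(-3, -5)}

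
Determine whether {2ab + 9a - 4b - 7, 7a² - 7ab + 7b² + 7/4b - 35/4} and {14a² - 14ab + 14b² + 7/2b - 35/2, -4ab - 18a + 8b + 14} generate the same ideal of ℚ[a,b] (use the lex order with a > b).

Yes, the ideals are equal.

For a fixed monomial order, each ideal has a unique reduced Gröbner basis; comparing bases decides equality.
Buchberger on the first generating set:
f_1 = 2ab + 9a - 4b - 7, LT = ab.
f_2 = 7a² - 7ab + 7b² + 7/4b - 35/4, LT = a².

S(f_1,f_2): lcm = a²b. S = 9/2a² + ab² - 2ab - 7/2a - b³ - ¼b² + 5/4b.
  leading term a²: subtract (9/14)·f_2 from 9/2a² + ab² - 2ab - 7/2a - b³ - ¼b² + 5/4b → ab² + 5/2ab - 7/2a - b³ - 19/4b² + ⅛b + 45/8
  leading term ab²: subtract (½b)·f_1 from ab² + 5/2ab - 7/2a - b³ - 19/4b² + ⅛b + 45/8 → -2ab - 7/2a - b³ - 11/4b² + 29/8b + 45/8
  leading term ab: subtract (-1)·f_1 from -2ab - 7/2a - b³ - 11/4b² + 29/8b + 45/8 → 11/2a - b³ - 11/4b² - ⅜b - 11/8
  leading term a: no divisor's leading term divides it; move 11/2a to the remainder.
  leading term b³: no divisor's leading term divides it; move -b³ to the remainder.
  leading term b²: no divisor's leading term divides it; move -11/4b² to the remainder.
  leading term b: no divisor's leading term divides it; move -⅜b to the remainder.
  leading term 1: no divisor's leading term divides it; move -11/8 to the remainder.
  remainder 11/2a - b³ - 11/4b² - ⅜b - 11/8 ≠ 0; add g_3 = 11/2a - b³ - 11/4b² - ⅜b - 11/8 to the basis.

S(f_1,g_3): lcm = ab. S = 9/2a + 2/11b⁴ + ½b³ + 3/44b² - 7/4b - 7/2.
  leading term a: subtract (9/11)·g_3 from 9/2a + 2/11b⁴ + ½b³ + 3/44b² - 7/4b - 7/2 → 2/11b⁴ + 29/22b³ + 51/22b² - 127/88b - 19/8
  leading term b⁴: no divisor's leading term divides it; move 2/11b⁴ to the remainder.
  leading term b³: no divisor's leading term divides it; move 29/22b³ to the remainder.
  leading term b²: no divisor's leading term divides it; move 51/22b² to the remainder.
  leading term b: no divisor's leading term divides it; move -127/88b to the remainder.
  leading term 1: no divisor's leading term divides it; move -19/8 to the remainder.
  remainder 2/11b⁴ + 29/22b³ + 51/22b² - 127/88b - 19/8 ≠ 0; add g_4 = 2/11b⁴ + 29/22b³ + 51/22b² - 127/88b - 19/8 to the basis.

S(f_2,g_3): lcm = a². S = 2/11ab³ + ½ab² - 41/44ab + ¼a + b² + ¼b - 5/4.
  leading term ab³: subtract (1/11b²)·f_1 from 2/11ab³ + ½ab² - 41/44ab + ¼a + b² + ¼b - 5/4 → -7/22ab² - 41/44ab + ¼a + 4/11b³ + 18/11b² + ¼b - 5/4
  leading term ab²: subtract (-7/44b)·f_1 from -7/22ab² - 41/44ab + ¼a + 4/11b³ + 18/11b² + ¼b - 5/4 → ½ab + ¼a + 4/11b³ + b² - 19/22b - 5/4
  leading term ab: subtract (¼)·f_1 from ½ab + ¼a + 4/11b³ + b² - 19/22b - 5/4 → -2a + 4/11b³ + b² + 3/22b + ½
  leading term a: subtract (-4/11)·g_3 from -2a + 4/11b³ + b² + 3/22b + ½ → 0
  remainder 0.

S(f_1,g_4): lcm = ab⁴. S = -11/4ab³ - 51/4ab² + 127/16ab + 209/16a - 2b⁴ - 7/2b³.
  leading term ab³: subtract (-11/8b²)·f_1 from -11/4ab³ - 51/4ab² + 127/16ab + 209/16a - 2b⁴ - 7/2b³ → -⅜ab² + 127/16ab + 209/16a - 2b⁴ - 9b³ - 77/8b²
  leading term ab²: subtract (-3/16b)·f_1 from -⅜ab² + 127/16ab + 209/16a - 2b⁴ - 9b³ - 77/8b² → 77/8ab + 209/16a - 2b⁴ - 9b³ - 83/8b² - 21/16b
  leading term ab: subtract (77/16)·f_1 from 77/8ab + 209/16a - 2b⁴ - 9b³ - 83/8b² - 21/16b → -121/4a - 2b⁴ - 9b³ - 83/8b² + 287/16b + 539/16
  leading term a: subtract (-11/2)·g_3 from -121/4a - 2b⁴ - 9b³ - 83/8b² + 287/16b + 539/16 → -2b⁴ - 29/2b³ - 51/2b² + 127/8b + 209/8
  leading term b⁴: subtract (-11)·g_4 from -2b⁴ - 29/2b³ - 51/2b² + 127/8b + 209/8 → 0
  remainder 0.

S(f_2,g_4): leading monomials are coprime, so the S-polynomial reduces to 0 (Buchberger's first criterion).
S(g_3,g_4): leading monomials are coprime, so the S-polynomial reduces to 0 (Buchberger's first criterion).
Every S-polynomial of the final basis reduces to 0, so we have a Gröbner basis.
Inter-reduce: drop elements whose leading term is divisible by another's, tail-reduce, and make monic.
Reduced Gröbner basis: {a - 2/11b³ - ½b² - 3/44b - ¼, b⁴ + 29/4b³ + 51/4b² - 127/16b - 209/16}.

Buchberger on the second generating set:
h_1 = 14a² - 14ab + 14b² + 7/2b - 35/2, LT = a².
h_2 = -4ab - 18a + 8b + 14, LT = ab.

S(h_1,h_2): lcm = a²b. S = -9/2a² - ab² + 2ab + 7/2a + b³ + ¼b² - 5/4b.
  leading term a²: subtract (-9/28)·h_1 from -9/2a² - ab² + 2ab + 7/2a + b³ + ¼b² - 5/4b → -ab² - 5/2ab + 7/2a + b³ + 19/4b² - ⅛b - 45/8
  leading term ab²: subtract (¼b)·h_2 from -ab² - 5/2ab + 7/2a + b³ + 19/4b² - ⅛b - 45/8 → 2ab + 7/2a + b³ + 11/4b² - 29/8b - 45/8
  leading term ab: subtract (-½)·h_2 from 2ab + 7/2a + b³ + 11/4b² - 29/8b - 45/8 → -11/2a + b³ + 11/4b² + ⅜b + 11/8
  leading term a: no divisor's leading term divides it; move -11/2a to the remainder.
  leading term b³: no divisor's leading term divides it; move b³ to the remainder.
  leading term b²: no divisor's leading term divides it; move 11/4b² to the remainder.
  leading term b: no divisor's leading term divides it; move ⅜b to the remainder.
  leading term 1: no divisor's leading term divides it; move 11/8 to the remainder.
  remainder -11/2a + b³ + 11/4b² + ⅜b + 11/8 ≠ 0; add k_3 = -11/2a + b³ + 11/4b² + ⅜b + 11/8 to the basis.

S(h_1,k_3): lcm = a². S = 2/11ab³ + ½ab² - 41/44ab + ¼a + b² + ¼b - 5/4.
  leading term ab³: subtract (-1/22b²)·h_2 from 2/11ab³ + ½ab² - 41/44ab + ¼a + b² + ¼b - 5/4 → -7/22ab² - 41/44ab + ¼a + 4/11b³ + 18/11b² + ¼b - 5/4
  leading term ab²: subtract (7/88b)·h_2 from -7/22ab² - 41/44ab + ¼a + 4/11b³ + 18/11b² + ¼b - 5/4 → ½ab + ¼a + 4/11b³ + b² - 19/22b - 5/4
  leading term ab: subtract (-⅛)·h_2 from ½ab + ¼a + 4/11b³ + b² - 19/22b - 5/4 → -2a + 4/11b³ + b² + 3/22b + ½
  leading term a: subtract (4/11)·k_3 from -2a + 4/11b³ + b² + 3/22b + ½ → 0
  remainder 0.

S(h_2,k_3): lcm = ab. S = 9/2a + 2/11b⁴ + ½b³ + 3/44b² - 7/4b - 7/2.
  leading term a: subtract (-9/11)·k_3 from 9/2a + 2/11b⁴ + ½b³ + 3/44b² - 7/4b - 7/2 → 2/11b⁴ + 29/22b³ + 51/22b² - 127/88b - 19/8
  leading term b⁴: no divisor's leading term divides it; move 2/11b⁴ to the remainder.
  leading term b³: no divisor's leading term divides it; move 29/22b³ to the remainder.
  leading term b²: no divisor's leading term divides it; move 51/22b² to the remainder.
  leading term b: no divisor's leading term divides it; move -127/88b to the remainder.
  leading term 1: no divisor's leading term divides it; move -19/8 to the remainder.
  remainder 2/11b⁴ + 29/22b³ + 51/22b² - 127/88b - 19/8 ≠ 0; add k_4 = 2/11b⁴ + 29/22b³ + 51/22b² - 127/88b - 19/8 to the basis.

S(h_1,k_4): leading monomials are coprime, so the S-polynomial reduces to 0 (Buchberger's first criterion).
S(h_2,k_4): lcm = ab⁴. S = -11/4ab³ - 51/4ab² + 127/16ab + 209/16a - 2b⁴ - 7/2b³.
  leading term ab³: subtract (11/16b²)·h_2 from -11/4ab³ - 51/4ab² + 127/16ab + 209/16a - 2b⁴ - 7/2b³ → -⅜ab² + 127/16ab + 209/16a - 2b⁴ - 9b³ - 77/8b²
  leading term ab²: subtract (3/32b)·h_2 from -⅜ab² + 127/16ab + 209/16a - 2b⁴ - 9b³ - 77/8b² → 77/8ab + 209/16a - 2b⁴ - 9b³ - 83/8b² - 21/16b
  leading term ab: subtract (-77/32)·h_2 from 77/8ab + 209/16a - 2b⁴ - 9b³ - 83/8b² - 21/16b → -121/4a - 2b⁴ - 9b³ - 83/8b² + 287/16b + 539/16
  leading term a: subtract (11/2)·k_3 from -121/4a - 2b⁴ - 9b³ - 83/8b² + 287/16b + 539/16 → -2b⁴ - 29/2b³ - 51/2b² + 127/8b + 209/8
  leading term b⁴: subtract (-11)·k_4 from -2b⁴ - 29/2b³ - 51/2b² + 127/8b + 209/8 → 0
  remainder 0.

S(k_3,k_4): leading monomials are coprime, so the S-polynomial reduces to 0 (Buchberger's first criterion).
Every S-polynomial of the final basis reduces to 0, so we have a Gröbner basis.
Inter-reduce: drop elements whose leading term is divisible by another's, tail-reduce, and make monic.
Reduced Gröbner basis: {a - 2/11b³ - ½b² - 3/44b - ¼, b⁴ + 29/4b³ + 51/4b² - 127/16b - 209/16}.

The two bases agree; hence the ideals are identical.
The choice of monomial ordering does not affect the verdict — as long as both bases are computed under the same ordering, their equality decides ideal equality.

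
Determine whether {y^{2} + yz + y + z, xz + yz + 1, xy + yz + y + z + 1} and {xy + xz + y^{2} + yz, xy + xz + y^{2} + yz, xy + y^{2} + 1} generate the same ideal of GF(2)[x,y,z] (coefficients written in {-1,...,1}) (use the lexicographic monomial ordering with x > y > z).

Yes, the ideals are equal.

Since reduced Gröbner bases are canonical representatives of ideals under a given ordering, it suffices to compute and compare them.
Buchberger on the first generating set:
f_1 = y^{2} + yz + y + z, LT = y^{2}.
f_2 = xz + yz + 1, LT = xz.
f_3 = xy + yz + y + z + 1, LT = xy.

S(f_1,f_2): leading monomials are coprime, so the S-polynomial reduces to 0 (Buchberger's first criterion).
S(f_1,f_3): lcm = xy^{2}. S = xyz + xy + xz + y^{2}z + y^{2} + yz + y.
  leading term xyz: subtract (y)·f_2 from xyz + xy + xz + y^{2}z + y^{2} + yz + y → xy + xz + y^{2} + yz
  leading term xy: subtract (1)·f_3 from xy + xz + y^{2} + yz → xz + y^{2} + y + z + 1
  leading term xz: subtract (1)·f_2 from xz + y^{2} + y + z + 1 → y^{2} + yz + y + z
  leading term y^{2}: subtract (1)·f_1 from y^{2} + yz + y + z → 0
  remainder 0.

S(f_2,f_3): lcm = xyz. S = y^{2}z + yz^{2} + yz + y + z^{2} + z.
  leading term y^{2}z: subtract (z)·f_1 from y^{2}z + yz^{2} + yz + y + z^{2} + z → y + z
  leading term y: no divisor's leading term divides it; move y to the remainder.
  leading term z: no divisor's leading term divides it; move z to the remainder.
  remainder y + z ≠ 0; add g_4 = y + z to the basis.

S(f_1,g_4): lcm = y^{2}. S = y + z.
  leading term y: subtract (1)·g_4 from y + z → 0
  remainder 0.

S(f_2,g_4): leading monomials are coprime, so the S-polynomial reduces to 0 (Buchberger's first criterion).
S(f_3,g_4): lcm = xy. S = xz + yz + y + z + 1.
  leading term xz: subtract (1)·f_2 from xz + yz + y + z + 1 → y + z
  leading term y: subtract (1)·g_4 from y + z → 0
  remainder 0.

Every S-polynomial of the final basis reduces to 0, so we have a Gröbner basis.
Inter-reduce: drop elements whose leading term is divisible by another's, tail-reduce, and make monic.
Reduced Gröbner basis: {xz + z^{2} + 1, y + z}.

Buchberger on the second generating set:
h_1 = xy + xz + y^{2} + yz, LT = xy.
h_2 = xy + xz + y^{2} + yz, LT = xy.
h_3 = xy + y^{2} + 1, LT = xy.

S(h_1,h_2): lcm = xy. S = 0.
  remainder 0.

S(h_1,h_3): lcm = xy. S = xz + yz + 1.
  leading term xz: no divisor's leading term divides it; move xz to the remainder.
  leading term yz: no divisor's leading term divides it; move yz to the remainder.
  leading term 1: no divisor's leading term divides it; move 1 to the remainder.
  remainder xz + yz + 1 ≠ 0; add k_4 = xz + yz + 1 to the basis.

S(h_2,h_3): lcm = xy. S = xz + yz + 1.
  leading term xz: subtract (1)·k_4 from xz + yz + 1 → 0
  remainder 0.

S(h_1,k_4): lcm = xyz. S = xz^{2} + yz^{2} + y.
  leading term xz^{2}: subtract (z)·k_4 from xz^{2} + yz^{2} + y → y + z
  leading term y: no divisor's leading term divides it; move y to the remainder.
  leading term z: no divisor's leading term divides it; move z to the remainder.
  remainder y + z ≠ 0; add k_5 = y + z to the basis.

S(h_2,k_4): lcm = xyz. S = xz^{2} + yz^{2} + y.
  leading term xz^{2}: subtract (z)·k_4 from xz^{2} + yz^{2} + y → y + z
  leading term y: subtract (1)·k_5 from y + z → 0
  remainder 0.

S(h_3,k_4): lcm = xyz. S = y + z.
  leading term y: subtract (1)·k_5 from y + z → 0
  remainder 0.

S(h_1,k_5): lcm = xy. S = y^{2} + yz.
  leading term y^{2}: subtract (y)·k_5 from y^{2} + yz → 0
  remainder 0.

S(h_2,k_5): lcm = xy. S = y^{2} + yz.
  leading term y^{2}: subtract (y)·k_5 from y^{2} + yz → 0
  remainder 0.

S(h_3,k_5): lcm = xy. S = xz + y^{2} + 1.
  leading term xz: subtract (1)·k_4 from xz + y^{2} + 1 → y^{2} + yz
  leading term y^{2}: subtract (y)·k_5 from y^{2} + yz → 0
  remainder 0.

S(k_4,k_5): leading monomials are coprime, so the S-polynomial reduces to 0 (Buchberger's first criterion).
Every S-polynomial of the final basis reduces to 0, so we have a Gröbner basis.
Inter-reduce: drop elements whose leading term is divisible by another's, tail-reduce, and make monic.
Reduced Gröbner basis: {xz + z^{2} + 1, y + z}.

These coincide, so the ideals are equal.
The choice of monomial ordering does not affect the verdict — as long as both bases are computed under the same ordering, their equality decides ideal equality.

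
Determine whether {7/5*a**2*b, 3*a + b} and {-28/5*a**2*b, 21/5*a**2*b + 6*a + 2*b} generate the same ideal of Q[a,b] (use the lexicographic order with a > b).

Yes, the ideals are equal.

Two ideals are equal iff their reduced Gröbner bases coincide (the reduced basis is unique for a fixed ordering).
Buchberger on the first generating set:
f_1 = 7/5*a**2*b, LT = a**2*b.
f_2 = 3*a + b, LT = a.

S(f_1,f_2): lcm = a**2*b. S = -1/3*a*b**2.
  leading term a*b**2: subtract (-1/9*b**2)·f_2 from -1/3*a*b**2 → 1/9*b**3
  leading term b**3: no divisor's leading term divides it; move 1/9*b**3 to the remainder.
  remainder 1/9*b**3 ≠ 0; add g_3 = 1/9*b**3 to the basis.

The other S-polynomials (S(f_1,g_3), S(f_2,g_3)) all reduce to 0 modulo the current basis, so we have a Gröbner basis.
Inter-reduce: drop elements whose leading term is divisible by another's, tail-reduce, and make monic.
Reduced Gröbner basis: {a + 1/3*b, b**3}.

Buchberger on the second generating set:
h_1 = -28/5*a**2*b, LT = a**2*b.
h_2 = 21/5*a**2*b + 6*a + 2*b, LT = a**2*b.

S(h_1,h_2): lcm = a**2*b. S = -10/7*a - 10/21*b.
  leading term a: no divisor's leading term divides it; move -10/7*a to the remainder.
  leading term b: no divisor's leading term divides it; move -10/21*b to the remainder.
  remainder -10/7*a - 10/21*b ≠ 0; add k_3 = -10/7*a - 10/21*b to the basis.

S(h_1,k_3): lcm = a**2*b. S = -1/3*a*b**2.
  leading term a*b**2: subtract (7/30*b**2)·k_3 from -1/3*a*b**2 → 1/9*b**3
  leading term b**3: no divisor's leading term divides it; move 1/9*b**3 to the remainder.
  remainder 1/9*b**3 ≠ 0; add k_4 = 1/9*b**3 to the basis.

The other S-polynomials (S(h_2,k_3), S(h_1,k_4), S(h_2,k_4), S(k_3,k_4)) all reduce to 0 modulo the current basis, so we have a Gröbner basis.
Inter-reduce: drop elements whose leading term is divisible by another's, tail-reduce, and make monic.
Reduced Gröbner basis: {a + 1/3*b, b**3}.

These coincide, so the ideals are equal.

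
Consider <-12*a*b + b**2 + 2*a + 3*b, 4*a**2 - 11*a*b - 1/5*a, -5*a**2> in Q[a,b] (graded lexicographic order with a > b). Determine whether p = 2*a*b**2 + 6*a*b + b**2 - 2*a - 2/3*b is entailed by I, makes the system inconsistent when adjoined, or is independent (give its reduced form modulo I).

2*a*b**2 + 6*a*b + b**2 - 2*a - 2/3*b is independent of I; its normal form modulo I is -11/3*b.

First compute the reduced Gröbner basis of I by Buchberger's algorithm.
f_1 = -12*a*b + b**2 + 2*a + 3*b, LT = a*b.
f_2 = 4*a**2 - 11*a*b - 1/5*a, LT = a**2.
f_3 = -5*a**2, LT = a**2.

S(f_1,f_2): lcm = a**2*b. S = 8/3*a*b**2 - 1/6*a**2 - 1/5*a*b.
  reduce S modulo (f_1, f_2, f_3):
  remainder 2/9*b**3 + 2803/4320*b**2 - 19/432*a - 77/1440*b ≠ 0; add h_4 = 2/9*b**3 + 2803/4320*b**2 - 19/432*a - 77/1440*b to the basis.

S(f_1,f_3): lcm = a**2*b. S = -1/12*a*b**2 - 1/6*a**2 - 1/4*a*b.
  reduce S modulo (f_1, f_2, f_3, h_4):
  remainder -311/5120*b**2 - 333/2560*a - 933/5120*b ≠ 0; add h_5 = -311/5120*b**2 - 333/2560*a - 933/5120*b to the basis.

S(f_2,f_3): lcm = a**2. S = -11/4*a*b - 1/20*a.
  reduce S modulo (f_1, f_2, f_3, h_4, h_5):
  remainder -82/4665*a ≠ 0; add h_6 = -82/4665*a to the basis.

The other S-polynomials (S(f_1,h_4), S(f_2,h_4), S(f_3,h_4), S(f_1,h_5), S(f_2,h_5), S(f_3,h_5), S(h_4,h_5), S(f_1,h_6), S(f_2,h_6), S(f_3,h_6), S(h_4,h_6), S(h_5,h_6)) all reduce to 0 modulo the current basis, so we have a Gröbner basis.
Inter-reduce: drop elements whose leading term is divisible by another's, tail-reduce, and make monic.
Reduced Gröbner basis: {b**2 + 3*b, a}.
Label its elements g_1 = b**2 + 3*b, g_2 = a.

Reduce p = 2*a*b**2 + 6*a*b + b**2 - 2*a - 2/3*b modulo G:
  leading term a*b**2: subtract (2*a)·g_1 from 2*a*b**2 + 6*a*b + b**2 - 2*a - 2/3*b → b**2 - 2*a - 2/3*b
  leading term b**2: subtract (1)·g_1 from b**2 - 2*a - 2/3*b → -2*a - 11/3*b
  leading term a: subtract (-2)·g_2 from -2*a - 11/3*b → -11/3*b
  leading term b: no divisor's leading term divides it; move -11/3*b to the remainder.
  normal form = -11/3*b.
The normal form is nonzero, so p ∉ I. Since p minus its normal form lies in I, I + (p) = I + (r) where r = -11/3*b; decide whether this ideal is the whole ring.
Run Buchberger on G together with r (pairs among the g_i already reduce to 0 since G is a Gröbner basis):
g_1 = b**2 + 3*b, LT = b**2.
g_2 = a, LT = a.
r = -11/3*b, LT = b.

The S-polynomials (S(g_1,g_2), S(g_1,r), S(g_2,r)) all reduce to 0 modulo the current basis, so we have a Gröbner basis.
Inter-reduce: drop elements whose leading term is divisible by another's, tail-reduce, and make monic.
Reduced Gröbner basis: {a, b}.
The reduced Gröbner basis of I + (p) is {a, b} ≠ {1}, a proper ideal, so the enlarged system stays consistent: p is independent of I, with normal form -11/3*b.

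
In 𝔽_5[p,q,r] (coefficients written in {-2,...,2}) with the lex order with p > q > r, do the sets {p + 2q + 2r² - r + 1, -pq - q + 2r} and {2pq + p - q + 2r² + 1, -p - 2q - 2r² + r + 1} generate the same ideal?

For a fixed monomial order, each ideal has a unique reduced Gröbner basis; comparing bases decides equality.
Buchberger on the first generating set:
f_1 = p + 2q + 2r² - r + 1, LT = p.
f_2 = -pq - q + 2r, LT = pq.

S(f_1,f_2): lcm = pq. S = 2q² + 2qr² - qr + 2r.
  reduce S modulo (f_1, f_2):
  remainder 2q² + 2qr² - qr + 2r ≠ 0; add g_3 = 2q² + 2qr² - qr + 2r to the basis.

The other S-polynomials (S(f_1,g_3), S(f_2,g_3)) all reduce to 0 modulo the current basis, so we have a Gröbner basis.
Inter-reduce: drop elements whose leading term is divisible by another's, tail-reduce, and make monic.
Reduced Gröbner basis: {p + 2q + 2r² - r + 1, q² + qr² + 2qr + r}.

Buchberger on the second generating set:
h_1 = 2pq + p - q + 2r² + 1, LT = pq.
h_2 = -p - 2q - 2r² + r + 1, LT = p.

S(h_1,h_2): lcm = pq. S = -2p - 2q² - 2qr² + qr - 2q + r² - 2.
  reduce S modulo (h_1, h_2):
  remainder -2q² - 2qr² + qr + 2q - 2r + 1 ≠ 0; add k_3 = -2q² - 2qr² + qr + 2q - 2r + 1 to the basis.

The other S-polynomials (S(h_1,k_3), S(h_2,k_3)) all reduce to 0 modulo the current basis, so we have a Gröbner basis.
Inter-reduce: drop elements whose leading term is divisible by another's, tail-reduce, and make monic.
Reduced Gröbner basis: {p + 2q + 2r² - r - 1, q² + qr² + 2qr - q + r + 2}.

Since the reduced bases disagree, the two ideals are not the same.
The choice of monomial ordering does not affect the verdict — as long as both bases are computed under the same ordering, their equality decides ideal equality.

No, the ideals differ.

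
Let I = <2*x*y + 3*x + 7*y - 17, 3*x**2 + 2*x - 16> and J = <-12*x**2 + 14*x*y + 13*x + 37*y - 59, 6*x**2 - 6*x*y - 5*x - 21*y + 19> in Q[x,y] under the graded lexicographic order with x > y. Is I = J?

Since reduced Gröbner bases are canonical representatives of ideals under a given ordering, it suffices to compute and compare them.
Buchberger on the first generating set:
f_1 = 2*x*y + 3*x + 7*y - 17, LT = x*y.
f_2 = 3*x**2 + 2*x - 16, LT = x**2.

S(f_1,f_2): lcm = x**2*y. S = 3/2*x**2 + 17/6*x*y - 17/2*x + 16/3*y.
  leading term x**2: subtract (1/2)·f_2 from 3/2*x**2 + 17/6*x*y - 17/2*x + 16/3*y → 17/6*x*y - 19/2*x + 16/3*y + 8
  leading term x*y: subtract (17/12)·f_1 from 17/6*x*y - 19/2*x + 16/3*y + 8 → -55/4*x - 55/12*y + 385/12
  leading term x: no divisor's leading term divides it; move -55/4*x to the remainder.
  leading term y: no divisor's leading term divides it; move -55/12*y to the remainder.
  leading term 1: no divisor's leading term divides it; move 385/12 to the remainder.
  remainder -55/4*x - 55/12*y + 385/12 ≠ 0; add g_3 = -55/4*x - 55/12*y + 385/12 to the basis.

S(f_1,g_3): lcm = x*y. S = -1/3*y**2 + 3/2*x + 35/6*y - 17/2.
  leading term y**2: no divisor's leading term divides it; move -1/3*y**2 to the remainder.
  leading term x: subtract (-6/55)·g_3 from 3/2*x + 35/6*y - 17/2 → 16/3*y - 5
  leading term y: no divisor's leading term divides it; move 16/3*y to the remainder.
  leading term 1: no divisor's leading term divides it; move -5 to the remainder.
  remainder -1/3*y**2 + 16/3*y - 5 ≠ 0; add g_4 = -1/3*y**2 + 16/3*y - 5 to the basis.

The other S-polynomials (S(f_2,g_3), S(f_1,g_4), S(f_2,g_4), S(g_3,g_4)) all reduce to 0 modulo the current basis, so we have a Gröbner basis.
Inter-reduce: drop elements whose leading term is divisible by another's, tail-reduce, and make monic.
Reduced Gröbner basis: {y**2 - 16*y + 15, x + 1/3*y - 7/3}.

Buchberger on the second generating set:
h_1 = -12*x**2 + 14*x*y + 13*x + 37*y - 59, LT = x**2.
h_2 = 6*x**2 - 6*x*y - 5*x - 21*y + 19, LT = x**2.

S(h_1,h_2): lcm = x**2. S = -1/6*x*y - 1/4*x + 5/12*y + 7/4.
  leading term x*y: no divisor's leading term divides it; move -1/6*x*y to the remainder.
  leading term x: no divisor's leading term divides it; move -1/4*x to the remainder.
  leading term y: no divisor's leading term divides it; move 5/12*y to the remainder.
  leading term 1: no divisor's leading term divides it; move 7/4 to the remainder.
  remainder -1/6*x*y - 1/4*x + 5/12*y + 7/4 ≠ 0; add k_3 = -1/6*x*y - 1/4*x + 5/12*y + 7/4 to the basis.

S(h_1,k_3): lcm = x**2*y. S = -7/6*x*y**2 - 3/2*x**2 + 17/12*x*y - 37/12*y**2 + 21/2*x + 59/12*y.
  leading term x*y**2: subtract (7*y)·k_3 from -7/6*x*y**2 - 3/2*x**2 + 17/12*x*y - 37/12*y**2 + 21/2*x + 59/12*y → -3/2*x**2 + 19/6*x*y - 6*y**2 + 21/2*x - 22/3*y
  leading term x**2: subtract (1/8)·h_1 from -3/2*x**2 + 19/6*x*y - 6*y**2 + 21/2*x - 22/3*y → 17/12*x*y - 6*y**2 + 71/8*x - 287/24*y + 59/8
  leading term x*y: subtract (-17/2)·k_3 from 17/12*x*y - 6*y**2 + 71/8*x - 287/24*y + 59/8 → -6*y**2 + 27/4*x - 101/12*y + 89/4
  leading term y**2: no divisor's leading term divides it; move -6*y**2 to the remainder.
  leading term x: no divisor's leading term divides it; move 27/4*x to the remainder.
  leading term y: no divisor's leading term divides it; move -101/12*y to the remainder.
  leading term 1: no divisor's leading term divides it; move 89/4 to the remainder.
  remainder -6*y**2 + 27/4*x - 101/12*y + 89/4 ≠ 0; add k_4 = -6*y**2 + 27/4*x - 101/12*y + 89/4 to the basis.

The other S-polynomials (S(h_2,k_3), S(h_1,k_4), S(h_2,k_4), S(k_3,k_4)) all reduce to 0 modulo the current basis, so we have a Gröbner basis.
Inter-reduce: drop elements whose leading term is divisible by another's, tail-reduce, and make monic.
Reduced Gröbner basis: {x**2 + 2/3*x - 6*y - 22/3, x*y + 3/2*x - 5/2*y - 21/2, y**2 - 9/8*x + 101/72*y - 89/24}.

These differ, so the ideals are not equal.

No, the ideals differ.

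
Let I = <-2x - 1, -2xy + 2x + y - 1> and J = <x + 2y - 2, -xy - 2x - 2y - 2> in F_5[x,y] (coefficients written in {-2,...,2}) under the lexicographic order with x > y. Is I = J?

No, the ideals differ.

Two ideals are equal iff their reduced Gröbner bases coincide (the reduced basis is unique for a fixed ordering).
Buchberger on the first generating set:
f_1 = -2x - 1, LT = x.
f_2 = -2xy + 2x + y - 1, LT = xy.

S(f_1,f_2): lcm = xy. S = x + y + 2.
  leading term x: subtract (2)·f_1 from x + y + 2 → y - 1
  leading term y: no divisor's leading term divides it; move y to the remainder.
  leading term 1: no divisor's leading term divides it; move -1 to the remainder.
  remainder y - 1 ≠ 0; add g_3 = y - 1 to the basis.

The other S-polynomials (S(f_1,g_3), S(f_2,g_3)) all reduce to 0 modulo the current basis, so we have a Gröbner basis.
Inter-reduce: drop elements whose leading term is divisible by another's, tail-reduce, and make monic.
Reduced Gröbner basis: {x - 2, y - 1}.

Buchberger on the second generating set:
h_1 = x + 2y - 2, LT = x.
h_2 = -xy - 2x - 2y - 2, LT = xy.

S(h_1,h_2): lcm = xy. S = -2x + 2y^2 + y - 2.
  leading term x: subtract (-2)·h_1 from -2x + 2y^2 + y - 2 → 2y^2 - 1
  leading term y^2: no divisor's leading term divides it; move 2y^2 to the remainder.
  leading term 1: no divisor's leading term divides it; move -1 to the remainder.
  remainder 2y^2 - 1 ≠ 0; add k_3 = 2y^2 - 1 to the basis.

The other S-polynomials (S(h_1,k_3), S(h_2,k_3)) all reduce to 0 modulo the current basis, so we have a Gröbner basis.
Inter-reduce: drop elements whose leading term is divisible by another's, tail-reduce, and make monic.
Reduced Gröbner basis: {x + 2y - 2, y^2 + 2}.

Since the reduced bases disagree, the two ideals are not the same.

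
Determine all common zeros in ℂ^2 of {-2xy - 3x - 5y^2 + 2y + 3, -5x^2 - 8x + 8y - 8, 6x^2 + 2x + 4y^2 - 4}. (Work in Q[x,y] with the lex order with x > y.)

Compute a lex Gröbner basis by Buchberger's algorithm.
f_1 = -2xy - 3x - 5y^2 + 2y + 3, LT = xy.
f_2 = -5x^2 - 8x + 8y - 8, LT = x^2.
f_3 = 6x^2 + 2x + 4y^2 - 4, LT = x^2.

S(f_1,f_2): lcm = x^2y. S = 3/2x^2 + 5/2xy^2 - 13/5xy - 3/2x + 8/5y^2 - 8/5y.
  reduce S modulo (f_1, f_2, f_3):
  remainder 45/8x - 25/4y^3 + 799/40y^2 - 9/5y - 477/40 ≠ 0; add h_4 = 45/8x - 25/4y^3 + 799/40y^2 - 9/5y - 477/40 to the basis.

S(f_1,f_3): lcm = x^2y. S = 3/2x^2 + 5/2xy^2 - 4/3xy - 3/2x - 2/3y^3 + 2/3y.
  reduce S modulo (f_1, f_2, f_3, h_4):
  remainder -25/9y^3 + 2228/1125y^2 + 1097/375y - 266/125 ≠ 0; add h_5 = -25/9y^3 + 2228/1125y^2 + 1097/375y - 266/125 to the basis.

S(f_2,f_3): lcm = x^2. S = 19/15x - 2/3y^2 - 8/5y + 34/15.
  reduce S modulo (f_1, f_2, f_3, h_4, h_5):
  remainder -117037/28125y^2 + 8086/28125y + 36317/9375 ≠ 0; add h_6 = -117037/28125y^2 + 8086/28125y + 36317/9375 to the basis.

S(f_1,h_4): lcm = xy. S = 3/2x + 10/9y^4 - 799/225y^3 + 141/50y^2 + 28/25y - 3/2.
  reduce S modulo (f_1, f_2, f_3, h_4, h_5, h_6):
  remainder -8011632/14629625y + 8011632/14629625 ≠ 0; add h_7 = -8011632/14629625y + 8011632/14629625 to the basis.

The other S-polynomials (S(f_2,h_4), S(f_3,h_4), S(f_1,h_5), S(f_2,h_5), S(f_3,h_5), S(h_4,h_5), S(f_1,h_6), S(f_2,h_6), S(f_3,h_6), S(h_4,h_6), S(h_5,h_6), S(f_1,h_7), S(f_2,h_7), S(f_3,h_7), S(h_4,h_7), S(h_5,h_7), S(h_6,h_7)) all reduce to 0 modulo the current basis, so we have a Gröbner basis.
Inter-reduce: drop elements whose leading term is divisible by another's, tail-reduce, and make monic.
Reduced Gröbner basis: {x, y - 1}.

Since the basis is lex-ordered, y - 1 is univariate in y. Its roots are {1}. Back-substituting each root into the other basis elements fixes the other coordinates.
  y = 1: the earlier basis element becomes x = 0, giving x = 0 — point (0, 1).

{(0, 1)}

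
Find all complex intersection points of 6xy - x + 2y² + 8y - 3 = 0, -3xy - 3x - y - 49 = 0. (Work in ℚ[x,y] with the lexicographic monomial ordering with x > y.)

Compute a lex Gröbner basis by Buchberger's algorithm.
f_1 = 6xy - x + 2y² + 8y - 3, LT = xy.
f_2 = -3xy - 3x - y - 49, LT = xy.

S(f_1,f_2): lcm = xy. S = -7/6x + ⅓y² + y - 101/6.
  leading term x: no divisor's leading term divides it; move -7/6x to the remainder.
  leading term y²: no divisor's leading term divides it; move ⅓y² to the remainder.
  leading term y: no divisor's leading term divides it; move y to the remainder.
  leading term 1: no divisor's leading term divides it; move -101/6 to the remainder.
  remainder -7/6x + ⅓y² + y - 101/6 ≠ 0; add h_3 = -7/6x + ⅓y² + y - 101/6 to the basis.

S(f_1,h_3): lcm = xy. S = -⅙x + 2/7y³ + 25/21y² - 275/21y - ½.
  leading term x: subtract (1/7)·h_3 from -⅙x + 2/7y³ + 25/21y² - 275/21y - ½ → 2/7y³ + 8/7y² - 278/21y + 40/21
  leading term y³: no divisor's leading term divides it; move 2/7y³ to the remainder.
  leading term y²: no divisor's leading term divides it; move 8/7y² to the remainder.
  leading term y: no divisor's leading term divides it; move -278/21y to the remainder.
  leading term 1: no divisor's leading term divides it; move 40/21 to the remainder.
  remainder 2/7y³ + 8/7y² - 278/21y + 40/21 ≠ 0; add h_4 = 2/7y³ + 8/7y² - 278/21y + 40/21 to the basis.

The other S-polynomials (S(f_2,h_3), S(f_1,h_4), S(f_2,h_4), S(h_3,h_4)) all reduce to 0 modulo the current basis, so we have a Gröbner basis.
Inter-reduce: drop elements whose leading term is divisible by another's, tail-reduce, and make monic.
Reduced Gröbner basis: {x - 2/7y² - 6/7y + 101/7, y³ + 4y² - 139/3y + 20/3}.

The lex basis is triangular: the last element involves only y. Solving y³ + 4y² - 139/3y + 20/3 = 0 gives y ∈ {5, -9/2 + sqrt(777)/6, -sqrt(777)/6 - 9/2}; substituting each value into the earlier elements determines the remaining variables.
  y = 5: the earlier basis element becomes x + 3 = 0, giving x = -3 — point (-3, 5).
  y = -9/2 + sqrt(777)/6: the earlier basis element becomes x + 19/3 + 2*sqrt(777)/7 = 0, giving x = -2*sqrt(777)/7 - 19/3 — point (-2*sqrt(777)/7 - 19/3, -9/2 + sqrt(777)/6).
  y = -sqrt(777)/6 - 9/2: the earlier basis element becomes x - 2*sqrt(777)/7 + 19/3 = 0, giving x = -19/3 + 2*sqrt(777)/7 — point (-19/3 + 2*sqrt(777)/7, -sqrt(777)/6 - 9/2).
Check: every point annihilates each of the original generators.

{(-3, 5), (-2*sqrt(777)/7 - 19/3, -9/2 + sqrt(777)/6), (-19/3 + 2*sqrt(777)/7, -sqrt(777)/6 - 9/2)}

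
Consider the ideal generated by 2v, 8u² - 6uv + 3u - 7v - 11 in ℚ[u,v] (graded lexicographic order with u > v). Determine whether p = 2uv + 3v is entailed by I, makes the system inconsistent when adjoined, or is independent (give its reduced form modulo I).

First compute the reduced Gröbner basis of I by Buchberger's algorithm.
f_1 = 2v, LT = v.
f_2 = 8u² - 6uv + 3u - 7v - 11, LT = u².

S(f_1,f_2): leading monomials are coprime, so the S-polynomial reduces to 0 (Buchberger's first criterion).
Every S-polynomial of the final basis reduces to 0, so we have a Gröbner basis.
Inter-reduce: drop elements whose leading term is divisible by another's, tail-reduce, and make monic.
Reduced Gröbner basis: {u² + ⅜u - 11/8, v}.
Label its elements g_1 = u² + ⅜u - 11/8, g_2 = v.

Reduce p = 2uv + 3v modulo G:
  leading term uv: subtract (2u)·g_2 from 2uv + 3v → 3v
  leading term v: subtract (3)·g_2 from 3v → 0
  normal form = 0.
Since the normal form is 0, p ∈ I.

2uv + 3v lies in I (it reduces to 0).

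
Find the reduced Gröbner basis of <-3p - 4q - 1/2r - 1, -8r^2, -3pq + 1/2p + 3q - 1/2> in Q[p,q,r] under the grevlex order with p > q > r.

G = {q^2 + 1/8qr + 5/6q - 1/48r - 1/6, r^2, p + 4/3q + 1/6r + 1/3}

f_1 = -3p - 4q - 1/2r - 1, LT = p.
f_2 = -8r^2, LT = r^2.
f_3 = -3pq + 1/2p + 3q - 1/2, LT = pq.

S(f_1,f_3): lcm = pq. S = 4/3q^2 + 1/6qr + 1/6p + 4/3q - 1/6.
  reduce S modulo (f_1, f_2, f_3):
  remainder 4/3q^2 + 1/6qr + 10/9q - 1/36r - 2/9 ≠ 0; add g_4 = 4/3q^2 + 1/6qr + 10/9q - 1/36r - 2/9 to the basis.

The other S-polynomials (S(f_1,f_2), S(f_2,f_3), S(f_1,g_4), S(f_2,g_4), S(f_3,g_4)) all reduce to 0 modulo the current basis, so we have a Gröbner basis.
Inter-reduce: drop elements whose leading term is divisible by another's, tail-reduce, and make monic.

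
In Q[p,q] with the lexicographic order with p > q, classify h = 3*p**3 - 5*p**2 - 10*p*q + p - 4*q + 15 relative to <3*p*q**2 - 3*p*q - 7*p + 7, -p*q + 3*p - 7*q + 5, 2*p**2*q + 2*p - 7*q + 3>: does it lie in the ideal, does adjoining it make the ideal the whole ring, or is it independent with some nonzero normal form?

3*p**3 - 5*p**2 - 10*p*q + p - 4*q + 15 lies in I (it reduces to 0).

First compute the reduced Gröbner basis of I by Buchberger's algorithm.
f_1 = 3*p*q**2 - 3*p*q - 7*p + 7, LT = p*q**2.
f_2 = -p*q + 3*p - 7*q + 5, LT = p*q.
f_3 = 2*p**2*q + 2*p - 7*q + 3, LT = p**2*q.

S(f_1,f_2): lcm = p*q**2. S = 2*p*q - 7/3*p - 7*q**2 + 5*q + 7/3.
  leading term p*q: subtract (-2)·f_2 from 2*p*q - 7/3*p - 7*q**2 + 5*q + 7/3 → 11/3*p - 7*q**2 - 9*q + 37/3
  leading term p: no divisor's leading term divides it; move 11/3*p to the remainder.
  leading term q**2: no divisor's leading term divides it; move -7*q**2 to the remainder.
  leading term q: no divisor's leading term divides it; move -9*q to the remainder.
  leading term 1: no divisor's leading term divides it; move 37/3 to the remainder.
  remainder 11/3*p - 7*q**2 - 9*q + 37/3 ≠ 0; add k_4 = 11/3*p - 7*q**2 - 9*q + 37/3 to the basis.

S(f_1,f_3): lcm = p**2*q**2. S = -p**2*q - 7/3*p**2 - p*q + 7/3*p + 7/2*q**2 - 3/2*q.
  leading term p**2*q: subtract (p)·f_2 from -p**2*q - 7/3*p**2 - p*q + 7/3*p + 7/2*q**2 - 3/2*q → -16/3*p**2 + 6*p*q - 8/3*p + 7/2*q**2 - 3/2*q
  leading term p**2: subtract (-16/11*p)·k_4 from -16/3*p**2 + 6*p*q - 8/3*p + 7/2*q**2 - 3/2*q → -112/11*p*q**2 - 78/11*p*q + 168/11*p + 7/2*q**2 - 3/2*q
  leading term p*q**2: subtract (-112/33)·f_1 from -112/11*p*q**2 - 78/11*p*q + 168/11*p + 7/2*q**2 - 3/2*q → -190/11*p*q - 280/33*p + 7/2*q**2 - 3/2*q + 784/33
  leading term p*q: subtract (190/11)·f_2 from -190/11*p*q - 280/33*p + 7/2*q**2 - 3/2*q + 784/33 → -1990/33*p + 7/2*q**2 + 2627/22*q - 2066/33
  leading term p: subtract (-1990/121)·k_4 from -1990/33*p + 7/2*q**2 + 2627/22*q - 2066/33 → -27013/242*q**2 - 6923/242*q + 16968/121
  leading term q**2: no divisor's leading term divides it; move -27013/242*q**2 to the remainder.
  leading term q: no divisor's leading term divides it; move -6923/242*q to the remainder.
  leading term 1: no divisor's leading term divides it; move 16968/121 to the remainder.
  remainder -27013/242*q**2 - 6923/242*q + 16968/121 ≠ 0; add k_5 = -27013/242*q**2 - 6923/242*q + 16968/121 to the basis.

S(f_2,f_3): lcm = p**2*q. S = -3*p**2 + 7*p*q - 6*p + 7/2*q - 3/2.
  leading term p**2: subtract (-9/11*p)·k_4 from -3*p**2 + 7*p*q - 6*p + 7/2*q - 3/2 → -63/11*p*q**2 - 4/11*p*q + 45/11*p + 7/2*q - 3/2
  leading term p*q**2: subtract (-21/11)·f_1 from -63/11*p*q**2 - 4/11*p*q + 45/11*p + 7/2*q - 3/2 → -67/11*p*q - 102/11*p + 7/2*q + 261/22
  leading term p*q: subtract (67/11)·f_2 from -67/11*p*q - 102/11*p + 7/2*q + 261/22 → -303/11*p + 1015/22*q - 409/22
  leading term p: subtract (-909/121)·k_4 from -303/11*p + 1015/22*q - 409/22 → -6363/121*q**2 - 5197/242*q + 17923/242
  leading term q**2: subtract (1818/3859)·k_5 from -6363/121*q**2 - 5197/242*q + 17923/242 → -61729/7718*q + 61729/7718
  leading term q: no divisor's leading term divides it; move -61729/7718*q to the remainder.
  leading term 1: no divisor's leading term divides it; move 61729/7718 to the remainder.
  remainder -61729/7718*q + 61729/7718 ≠ 0; add k_6 = -61729/7718*q + 61729/7718 to the basis.

The other S-polynomials (S(f_1,k_4), S(f_2,k_4), S(f_3,k_4), S(f_1,k_5), S(f_2,k_5), S(f_3,k_5), S(k_4,k_5), S(f_1,k_6), S(f_2,k_6), S(f_3,k_6), S(k_4,k_6), S(k_5,k_6)) all reduce to 0 modulo the current basis, so we have a Gröbner basis.
Inter-reduce: drop elements whose leading term is divisible by another's, tail-reduce, and make monic.
Reduced Gröbner basis: {p - 1, q - 1}.
Label its elements g_1 = p - 1, g_2 = q - 1.

Reduce h = 3*p**3 - 5*p**2 - 10*p*q + p - 4*q + 15 modulo G:
  leading term p**3: subtract (3*p**2)·g_1 from 3*p**3 - 5*p**2 - 10*p*q + p - 4*q + 15 → -2*p**2 - 10*p*q + p - 4*q + 15
  leading term p**2: subtract (-2*p)·g_1 from -2*p**2 - 10*p*q + p - 4*q + 15 → -10*p*q - p - 4*q + 15
  leading term p*q: subtract (-10*q)·g_1 from -10*p*q - p - 4*q + 15 → -p - 14*q + 15
  leading term p: subtract (-1)·g_1 from -p - 14*q + 15 → -14*q + 14
  leading term q: subtract (-14)·g_2 from -14*q + 14 → 0
  normal form = 0.
Since the normal form is 0, h ∈ I.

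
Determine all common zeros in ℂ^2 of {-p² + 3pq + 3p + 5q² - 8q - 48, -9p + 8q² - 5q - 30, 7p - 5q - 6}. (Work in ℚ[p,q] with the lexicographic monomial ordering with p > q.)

{(3, 3)}

Compute a lex Gröbner basis by Buchberger's algorithm.
f_1 = -p² + 3pq + 3p + 5q² - 8q - 48, LT = p².
f_2 = -9p + 8q² - 5q - 30, LT = p.
f_3 = 7p - 5q - 6, LT = p.

S(f_1,f_2): lcm = p². S = 8/9pq² - 32/9pq - 19/3p - 5q² + 8q + 48.
  leading term pq²: subtract (-8/81q²)·f_2 from 8/9pq² - 32/9pq - 19/3p - 5q² + 8q + 48 → -32/9pq - 19/3p + 64/81q⁴ - 40/81q³ - 215/27q² + 8q + 48
  leading term pq: subtract (32/81q)·f_2 from -32/9pq - 19/3p + 64/81q⁴ - 40/81q³ - 215/27q² + 8q + 48 → -19/3p + 64/81q⁴ - 296/81q³ - 485/81q² + 536/27q + 48
  leading term p: subtract (19/27)·f_2 from -19/3p + 64/81q⁴ - 296/81q³ - 485/81q² + 536/27q + 48 → 64/81q⁴ - 296/81q³ - 941/81q² + 631/27q + 622/9
  leading term q⁴: no divisor's leading term divides it; move 64/81q⁴ to the remainder.
  leading term q³: no divisor's leading term divides it; move -296/81q³ to the remainder.
  leading term q²: no divisor's leading term divides it; move -941/81q² to the remainder.
  leading term q: no divisor's leading term divides it; move 631/27q to the remainder.
  leading term 1: no divisor's leading term divides it; move 622/9 to the remainder.
  remainder 64/81q⁴ - 296/81q³ - 941/81q² + 631/27q + 622/9 ≠ 0; add h_4 = 64/81q⁴ - 296/81q³ - 941/81q² + 631/27q + 622/9 to the basis.

S(f_1,f_3): lcm = p². S = -16/7pq - 15/7p - 5q² + 8q + 48.
  leading term pq: subtract (16/63q)·f_2 from -16/7pq - 15/7p - 5q² + 8q + 48 → -15/7p - 128/63q³ - 235/63q² + 328/21q + 48
  leading term p: subtract (5/21)·f_2 from -15/7p - 128/63q³ - 235/63q² + 328/21q + 48 → -128/63q³ - 355/63q² + 353/21q + 386/7
  leading term q³: no divisor's leading term divides it; move -128/63q³ to the remainder.
  leading term q²: no divisor's leading term divides it; move -355/63q² to the remainder.
  leading term q: no divisor's leading term divides it; move 353/21q to the remainder.
  leading term 1: no divisor's leading term divides it; move 386/7 to the remainder.
  remainder -128/63q³ - 355/63q² + 353/21q + 386/7 ≠ 0; add h_5 = -128/63q³ - 355/63q² + 353/21q + 386/7 to the basis.

S(f_2,f_3): lcm = p. S = -8/9q² + 80/63q + 88/21.
  leading term q²: no divisor's leading term divides it; move -8/9q² to the remainder.
  leading term q: no divisor's leading term divides it; move 80/63q to the remainder.
  leading term 1: no divisor's leading term divides it; move 88/21 to the remainder.
  remainder -8/9q² + 80/63q + 88/21 ≠ 0; add h_6 = -8/9q² + 80/63q + 88/21 to the basis.

S(h_4,h_5): lcm = q⁴. S = -947/128q³ - 823/128q² + 1815/32q + 2799/32.
  leading term q³: subtract (59661/16384)·h_5 from -947/128q³ - 823/128q² + 1815/32q + 2799/32 → 230841/16384q² - 73593/16384q - 928395/8192
  leading term q²: subtract (-2077569/131072)·h_6 from 230841/16384q² - 73593/16384q - 928395/8192 → 1793259/114688q - 5379777/114688
  leading term q: no divisor's leading term divides it; move 1793259/114688q to the remainder.
  leading term 1: no divisor's leading term divides it; move -5379777/114688 to the remainder.
  remainder 1793259/114688q - 5379777/114688 ≠ 0; add h_7 = 1793259/114688q - 5379777/114688 to the basis.

The other S-polynomials (S(f_1,h_4), S(f_2,h_4), S(f_3,h_4), S(f_1,h_5), S(f_2,h_5), S(f_3,h_5), S(f_1,h_6), S(f_2,h_6), S(f_3,h_6), S(h_4,h_6), S(h_5,h_6), S(f_1,h_7), S(f_2,h_7), S(f_3,h_7), S(h_4,h_7), S(h_5,h_7), S(h_6,h_7)) all reduce to 0 modulo the current basis, so we have a Gröbner basis.
Inter-reduce: drop elements whose leading term is divisible by another's, tail-reduce, and make monic.
Reduced Gröbner basis: {p - 3, q - 3}.

A lex Gröbner basis eliminates variables successively. Here q - 3 depends only on q, with roots {3}; lifting each root through the earlier basis elements recovers the full solutions.
  q = 3: the earlier basis element becomes p - 3 = 0, giving p = 3 — point (3, 3).
Each listed point satisfies every original equation (direct substitution).
A lex Gröbner basis triangularizes the system, enabling back-substitution.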